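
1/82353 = 1/82353 = 0.00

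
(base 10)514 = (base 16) 202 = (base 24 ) LA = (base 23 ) M8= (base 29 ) HL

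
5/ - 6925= -1/1385=-  0.00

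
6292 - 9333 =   -  3041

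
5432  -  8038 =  - 2606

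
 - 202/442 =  - 101/221 = - 0.46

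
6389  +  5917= 12306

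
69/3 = 23 = 23.00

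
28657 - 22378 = 6279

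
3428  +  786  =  4214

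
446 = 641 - 195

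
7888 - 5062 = 2826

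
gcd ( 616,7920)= 88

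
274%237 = 37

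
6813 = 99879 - 93066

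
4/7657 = 4/7657= 0.00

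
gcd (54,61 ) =1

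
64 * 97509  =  6240576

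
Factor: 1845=3^2 * 5^1*41^1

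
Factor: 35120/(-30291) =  - 2^4 * 3^ (  -  1)*5^1 *23^( - 1) = - 80/69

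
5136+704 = 5840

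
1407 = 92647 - 91240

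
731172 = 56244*13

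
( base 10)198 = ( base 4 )3012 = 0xc6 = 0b11000110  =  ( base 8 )306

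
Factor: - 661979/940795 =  - 5^( - 1 )*19^1*34841^1*188159^ ( - 1 ) 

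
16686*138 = 2302668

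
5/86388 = 5/86388= 0.00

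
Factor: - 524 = -2^2 * 131^1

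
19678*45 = 885510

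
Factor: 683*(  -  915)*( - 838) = 523703910=2^1*3^1*5^1*61^1*419^1*683^1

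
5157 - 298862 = -293705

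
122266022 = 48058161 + 74207861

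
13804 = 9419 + 4385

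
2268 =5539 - 3271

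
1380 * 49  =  67620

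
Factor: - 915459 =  - 3^1*197^1*1549^1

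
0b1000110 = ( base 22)34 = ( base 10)70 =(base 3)2121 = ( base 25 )2K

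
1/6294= 1/6294 = 0.00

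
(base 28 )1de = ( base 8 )2212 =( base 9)1531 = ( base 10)1162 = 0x48a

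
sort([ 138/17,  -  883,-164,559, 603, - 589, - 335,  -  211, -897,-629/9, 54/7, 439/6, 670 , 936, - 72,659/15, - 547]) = [-897,  -  883,- 589, - 547, - 335,  -  211, - 164 , - 72,-629/9,54/7, 138/17, 659/15, 439/6, 559, 603, 670,  936]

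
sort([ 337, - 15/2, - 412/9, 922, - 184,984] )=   [ -184,-412/9,-15/2,  337, 922, 984]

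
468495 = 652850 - 184355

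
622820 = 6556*95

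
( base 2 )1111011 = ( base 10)123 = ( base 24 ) 53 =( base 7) 234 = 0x7B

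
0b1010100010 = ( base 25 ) 11o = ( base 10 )674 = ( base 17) 25B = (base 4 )22202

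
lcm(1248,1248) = 1248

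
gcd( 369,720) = 9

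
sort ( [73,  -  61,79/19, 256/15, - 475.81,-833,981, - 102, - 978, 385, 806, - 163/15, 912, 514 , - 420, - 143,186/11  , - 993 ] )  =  [ - 993, - 978, - 833, - 475.81, - 420, - 143, - 102  , - 61, - 163/15,79/19,186/11, 256/15, 73, 385, 514,  806,912, 981]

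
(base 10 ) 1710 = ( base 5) 23320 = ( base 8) 3256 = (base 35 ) 1DU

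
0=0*3849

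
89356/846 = 44678/423 = 105.62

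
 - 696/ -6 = 116 + 0/1= 116.00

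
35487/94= 35487/94 = 377.52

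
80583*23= 1853409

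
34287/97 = 353+46/97 = 353.47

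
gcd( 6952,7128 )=88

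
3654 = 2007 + 1647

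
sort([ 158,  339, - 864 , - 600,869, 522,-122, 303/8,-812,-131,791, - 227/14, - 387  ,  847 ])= [ - 864, - 812, -600,- 387, - 131,  -  122, - 227/14, 303/8, 158 , 339, 522,791,847,  869]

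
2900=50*58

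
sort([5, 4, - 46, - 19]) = [ - 46,-19,4, 5 ]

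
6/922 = 3/461 = 0.01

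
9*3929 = 35361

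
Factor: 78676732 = 2^2*79^1*307^1*811^1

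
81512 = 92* 886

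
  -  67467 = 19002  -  86469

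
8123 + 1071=9194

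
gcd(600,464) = 8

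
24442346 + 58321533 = 82763879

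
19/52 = 19/52 = 0.37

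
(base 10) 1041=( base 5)13131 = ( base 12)729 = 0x411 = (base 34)UL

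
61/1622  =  61/1622 = 0.04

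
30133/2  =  15066 + 1/2  =  15066.50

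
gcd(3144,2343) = 3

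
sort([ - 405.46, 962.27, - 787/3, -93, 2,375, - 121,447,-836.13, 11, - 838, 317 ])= [ - 838,-836.13, - 405.46, - 787/3, - 121, - 93,2, 11, 317,375,447,962.27]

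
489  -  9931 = - 9442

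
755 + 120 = 875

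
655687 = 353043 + 302644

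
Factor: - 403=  - 13^1  *  31^1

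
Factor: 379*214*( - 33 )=-2^1*3^1*11^1*107^1*379^1= - 2676498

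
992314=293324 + 698990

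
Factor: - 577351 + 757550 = 79^1* 2281^1= 180199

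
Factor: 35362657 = 11^1*3214787^1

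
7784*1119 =8710296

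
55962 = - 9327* (  -  6)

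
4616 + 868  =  5484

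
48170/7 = 6881+3/7 = 6881.43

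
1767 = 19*93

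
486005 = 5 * 97201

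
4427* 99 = 438273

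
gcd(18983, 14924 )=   41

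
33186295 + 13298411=46484706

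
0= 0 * 927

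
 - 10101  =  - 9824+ - 277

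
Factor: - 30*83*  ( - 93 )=2^1*3^2* 5^1*31^1*83^1 = 231570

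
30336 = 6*5056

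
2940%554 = 170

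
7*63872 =447104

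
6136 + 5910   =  12046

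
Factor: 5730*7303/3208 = 20923095/1604 = 2^( - 2)*3^1*5^1*67^1 * 109^1*191^1*401^( - 1)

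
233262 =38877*6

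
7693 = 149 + 7544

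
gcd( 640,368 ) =16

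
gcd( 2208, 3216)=48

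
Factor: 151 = 151^1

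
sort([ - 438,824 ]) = [ - 438,824 ]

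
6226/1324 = 3113/662 = 4.70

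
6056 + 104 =6160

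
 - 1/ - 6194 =1/6194 = 0.00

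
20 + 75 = 95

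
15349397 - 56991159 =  - 41641762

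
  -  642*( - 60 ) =38520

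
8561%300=161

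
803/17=803/17  =  47.24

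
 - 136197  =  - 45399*3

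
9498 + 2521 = 12019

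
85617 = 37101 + 48516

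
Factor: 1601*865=5^1*173^1 * 1601^1 = 1384865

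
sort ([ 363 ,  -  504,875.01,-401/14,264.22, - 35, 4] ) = [- 504, - 35, - 401/14, 4,264.22, 363,875.01]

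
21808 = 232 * 94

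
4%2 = 0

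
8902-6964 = 1938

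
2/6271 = 2/6271 = 0.00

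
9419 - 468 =8951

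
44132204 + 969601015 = 1013733219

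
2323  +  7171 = 9494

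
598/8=299/4 = 74.75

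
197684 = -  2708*(-73) 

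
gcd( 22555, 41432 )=1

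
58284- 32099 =26185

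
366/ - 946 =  - 1 + 290/473 =- 0.39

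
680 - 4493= -3813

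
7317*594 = 4346298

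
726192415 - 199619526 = 526572889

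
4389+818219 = 822608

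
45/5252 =45/5252  =  0.01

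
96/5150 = 48/2575 = 0.02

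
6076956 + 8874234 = 14951190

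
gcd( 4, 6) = 2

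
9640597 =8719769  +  920828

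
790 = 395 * 2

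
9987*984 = 9827208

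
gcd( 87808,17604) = 4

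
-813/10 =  - 813/10  =  - 81.30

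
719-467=252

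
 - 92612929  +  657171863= 564558934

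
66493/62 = 66493/62= 1072.47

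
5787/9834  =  1929/3278  =  0.59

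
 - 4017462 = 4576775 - 8594237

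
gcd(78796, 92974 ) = 2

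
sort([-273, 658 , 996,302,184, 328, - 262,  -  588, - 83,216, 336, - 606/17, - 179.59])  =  [ - 588,  -  273,- 262, - 179.59, - 83, - 606/17, 184, 216,302, 328, 336, 658,996]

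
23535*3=70605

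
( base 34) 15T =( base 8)2513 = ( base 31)1cm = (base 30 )1f5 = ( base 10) 1355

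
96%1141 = 96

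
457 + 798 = 1255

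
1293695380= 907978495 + 385716885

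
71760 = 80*897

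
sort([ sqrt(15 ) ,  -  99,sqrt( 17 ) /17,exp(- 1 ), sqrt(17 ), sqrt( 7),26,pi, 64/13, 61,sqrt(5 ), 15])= [ - 99, sqrt(17 )/17,exp(  -  1) , sqrt( 5), sqrt (7 ), pi, sqrt( 15), sqrt( 17), 64/13, 15,26, 61]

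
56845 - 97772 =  - 40927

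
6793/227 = 6793/227 = 29.93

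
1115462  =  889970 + 225492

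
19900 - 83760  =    -  63860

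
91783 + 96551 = 188334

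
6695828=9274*722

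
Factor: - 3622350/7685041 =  - 2^1*3^1*5^2*7^( - 1)*13^( - 1)*19^1*31^1 * 41^1* 79^(-1 )*1069^ ( - 1)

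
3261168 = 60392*54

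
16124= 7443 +8681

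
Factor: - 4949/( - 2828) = 7/4 = 2^(  -  2 )*7^1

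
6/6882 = 1/1147 = 0.00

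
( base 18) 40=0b1001000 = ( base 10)72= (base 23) 33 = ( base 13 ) 57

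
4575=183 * 25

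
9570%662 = 302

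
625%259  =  107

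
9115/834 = 9115/834 = 10.93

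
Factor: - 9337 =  - 9337^1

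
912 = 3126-2214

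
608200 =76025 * 8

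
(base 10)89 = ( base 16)59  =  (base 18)4h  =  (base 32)2p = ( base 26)3B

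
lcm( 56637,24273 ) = 169911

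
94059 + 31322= 125381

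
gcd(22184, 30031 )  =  59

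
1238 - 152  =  1086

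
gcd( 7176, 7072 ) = 104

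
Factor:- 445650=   -2^1*3^1*5^2 * 2971^1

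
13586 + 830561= 844147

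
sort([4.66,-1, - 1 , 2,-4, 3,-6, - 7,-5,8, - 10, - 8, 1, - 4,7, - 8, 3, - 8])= [-10 ,  -  8,-8,-8, - 7,-6,  -  5, - 4,-4,-1, - 1,1,2, 3 , 3,4.66, 7,  8]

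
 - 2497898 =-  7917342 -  - 5419444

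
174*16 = 2784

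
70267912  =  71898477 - 1630565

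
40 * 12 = 480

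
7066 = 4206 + 2860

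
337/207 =1 + 130/207 = 1.63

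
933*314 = 292962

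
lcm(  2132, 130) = 10660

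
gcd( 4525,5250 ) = 25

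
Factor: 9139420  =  2^2 * 5^1 * 31^1*14741^1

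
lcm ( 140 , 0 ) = 0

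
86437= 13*6649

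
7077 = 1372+5705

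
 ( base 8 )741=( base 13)2b0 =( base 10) 481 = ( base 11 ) 3A8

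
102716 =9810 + 92906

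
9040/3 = 9040/3 =3013.33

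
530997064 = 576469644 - 45472580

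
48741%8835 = 4566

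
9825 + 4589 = 14414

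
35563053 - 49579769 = -14016716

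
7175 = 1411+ 5764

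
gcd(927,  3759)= 3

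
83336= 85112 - 1776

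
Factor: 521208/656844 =2^1 * 3^2 * 19^1*431^( - 1) = 342/431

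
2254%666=256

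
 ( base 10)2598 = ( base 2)101000100110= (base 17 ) 8GE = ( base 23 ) 4KM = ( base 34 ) 28e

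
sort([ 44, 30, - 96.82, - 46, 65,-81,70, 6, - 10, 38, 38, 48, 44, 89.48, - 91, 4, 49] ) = [ - 96.82, - 91, - 81 ,-46, - 10, 4,6, 30, 38, 38,44,44, 48, 49, 65 , 70,89.48] 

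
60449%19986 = 491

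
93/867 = 31/289  =  0.11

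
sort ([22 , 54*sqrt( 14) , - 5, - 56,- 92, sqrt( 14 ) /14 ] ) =[ - 92, - 56, - 5,sqrt( 14)/14, 22, 54*sqrt (14)] 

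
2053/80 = 25 + 53/80 = 25.66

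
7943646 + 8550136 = 16493782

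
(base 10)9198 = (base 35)7HS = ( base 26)dfk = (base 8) 21756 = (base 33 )8EO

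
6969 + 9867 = 16836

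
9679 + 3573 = 13252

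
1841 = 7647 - 5806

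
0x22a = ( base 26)l8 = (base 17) 1FA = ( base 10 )554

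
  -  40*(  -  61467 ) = 2458680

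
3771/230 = 16 + 91/230 = 16.40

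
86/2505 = 86/2505 =0.03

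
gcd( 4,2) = 2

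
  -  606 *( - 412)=249672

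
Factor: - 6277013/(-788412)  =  2^( - 2) * 3^ ( - 1) * 37^1*65701^( - 1) * 169649^1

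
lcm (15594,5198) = 15594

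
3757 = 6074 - 2317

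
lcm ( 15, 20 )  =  60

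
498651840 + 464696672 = 963348512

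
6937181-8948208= - 2011027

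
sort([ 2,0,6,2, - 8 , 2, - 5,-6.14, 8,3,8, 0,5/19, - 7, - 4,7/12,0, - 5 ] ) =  [ - 8, - 7,-6.14,-5, - 5, - 4,0, 0,0, 5/19,7/12,  2, 2,2,3, 6,8,8]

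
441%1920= 441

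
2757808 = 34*81112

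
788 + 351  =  1139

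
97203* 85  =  8262255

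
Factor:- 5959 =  - 59^1*101^1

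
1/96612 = 1/96612 = 0.00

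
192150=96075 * 2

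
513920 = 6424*80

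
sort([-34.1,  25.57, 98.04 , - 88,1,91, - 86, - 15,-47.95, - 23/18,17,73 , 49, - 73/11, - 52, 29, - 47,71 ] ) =[ - 88, - 86,  -  52,-47.95, - 47, - 34.1, - 15, - 73/11,- 23/18,  1,17, 25.57,29,49,71,73,91,98.04]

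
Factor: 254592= 2^7*3^2*13^1 * 17^1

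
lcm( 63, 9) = 63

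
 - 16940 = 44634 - 61574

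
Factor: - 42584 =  - 2^3* 5323^1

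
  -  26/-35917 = 26/35917 = 0.00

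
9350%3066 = 152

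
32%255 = 32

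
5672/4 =1418 = 1418.00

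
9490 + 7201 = 16691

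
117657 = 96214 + 21443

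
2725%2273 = 452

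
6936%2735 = 1466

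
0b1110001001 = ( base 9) 1215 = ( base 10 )905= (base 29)126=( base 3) 1020112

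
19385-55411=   -  36026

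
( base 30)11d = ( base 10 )943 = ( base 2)1110101111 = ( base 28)15J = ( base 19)2bc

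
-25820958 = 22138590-47959548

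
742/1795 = 742/1795 = 0.41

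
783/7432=783/7432 = 0.11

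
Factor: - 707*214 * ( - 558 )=2^2*3^2*7^1 * 31^1*101^1*107^1=84424284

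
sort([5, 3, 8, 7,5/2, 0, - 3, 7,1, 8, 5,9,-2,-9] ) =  [-9,-3, - 2, 0,  1, 5/2, 3, 5, 5,7, 7, 8 , 8, 9 ]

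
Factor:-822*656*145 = -78188640 = - 2^5*3^1*5^1*29^1 *41^1*137^1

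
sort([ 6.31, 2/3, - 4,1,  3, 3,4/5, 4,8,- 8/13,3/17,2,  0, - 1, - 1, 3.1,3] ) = [ - 4, - 1, - 1, - 8/13,0,3/17,  2/3, 4/5, 1, 2, 3,3,3,3.1,4,6.31 , 8] 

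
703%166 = 39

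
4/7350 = 2/3675 = 0.00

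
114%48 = 18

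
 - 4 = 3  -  7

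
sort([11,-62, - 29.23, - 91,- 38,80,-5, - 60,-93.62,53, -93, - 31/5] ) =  [ - 93.62,-93, - 91,-62,- 60,-38,-29.23, - 31/5,-5, 11,53 , 80]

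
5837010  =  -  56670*(  -  103)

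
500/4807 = 500/4807 =0.10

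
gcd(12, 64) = 4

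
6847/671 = 6847/671=10.20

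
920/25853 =920/25853=0.04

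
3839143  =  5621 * 683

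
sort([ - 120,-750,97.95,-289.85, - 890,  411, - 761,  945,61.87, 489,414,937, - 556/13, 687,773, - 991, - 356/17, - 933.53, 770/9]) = [ - 991, - 933.53, - 890,-761,- 750, - 289.85, - 120, - 556/13, - 356/17,61.87,770/9,  97.95, 411,414,489,687,773,937,945]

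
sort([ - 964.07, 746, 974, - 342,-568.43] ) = [ - 964.07 , - 568.43, - 342, 746, 974 ]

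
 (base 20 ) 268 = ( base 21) 224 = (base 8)1640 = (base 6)4144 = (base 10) 928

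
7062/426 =16 + 41/71 = 16.58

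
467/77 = 6 + 5/77 = 6.06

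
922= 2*461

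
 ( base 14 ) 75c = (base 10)1454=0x5AE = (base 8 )2656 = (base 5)21304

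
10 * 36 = 360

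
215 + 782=997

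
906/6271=906/6271 =0.14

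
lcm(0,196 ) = 0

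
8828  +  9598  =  18426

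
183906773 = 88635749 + 95271024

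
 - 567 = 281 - 848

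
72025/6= 72025/6 = 12004.17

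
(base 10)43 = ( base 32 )1b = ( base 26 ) 1h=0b101011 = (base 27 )1G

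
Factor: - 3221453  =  -3221453^1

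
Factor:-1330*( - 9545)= 2^1*5^2*7^1*19^1*23^1*83^1 = 12694850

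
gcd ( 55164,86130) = 6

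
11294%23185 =11294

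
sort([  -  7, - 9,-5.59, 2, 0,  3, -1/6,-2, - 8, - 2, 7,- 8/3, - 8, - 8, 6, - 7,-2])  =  [  -  9, - 8,-8, - 8,- 7, - 7, - 5.59, - 8/3, - 2, - 2, - 2, - 1/6, 0, 2,3, 6, 7] 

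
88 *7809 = 687192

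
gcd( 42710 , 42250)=10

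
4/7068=1/1767 = 0.00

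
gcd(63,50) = 1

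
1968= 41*48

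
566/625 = 566/625= 0.91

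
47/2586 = 47/2586 = 0.02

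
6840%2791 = 1258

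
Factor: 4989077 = 19^1*262583^1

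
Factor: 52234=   2^1*7^2 * 13^1*41^1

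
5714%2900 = 2814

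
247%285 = 247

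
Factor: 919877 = 7^2*18773^1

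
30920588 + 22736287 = 53656875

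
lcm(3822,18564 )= 129948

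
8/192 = 1/24 = 0.04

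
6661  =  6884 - 223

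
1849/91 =1849/91=20.32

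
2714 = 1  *2714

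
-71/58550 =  - 71/58550 = - 0.00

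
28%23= 5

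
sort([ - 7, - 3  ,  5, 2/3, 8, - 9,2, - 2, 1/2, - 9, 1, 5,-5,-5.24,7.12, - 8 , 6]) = [ - 9, - 9, - 8, - 7, - 5.24 ,-5 ,- 3, - 2, 1/2,2/3,1,2,5, 5,6,7.12,8 ]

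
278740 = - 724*( -385) 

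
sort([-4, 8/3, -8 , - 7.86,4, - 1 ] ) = [ - 8, - 7.86, - 4,-1,8/3, 4] 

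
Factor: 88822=2^1*89^1*499^1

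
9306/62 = 4653/31 = 150.10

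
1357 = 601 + 756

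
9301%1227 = 712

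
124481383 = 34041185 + 90440198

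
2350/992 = 2 + 183/496 = 2.37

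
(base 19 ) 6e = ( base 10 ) 128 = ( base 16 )80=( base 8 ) 200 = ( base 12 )A8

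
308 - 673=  - 365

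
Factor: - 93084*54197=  - 2^2* 3^1 *11^1*13^1*379^1*7757^1 = - 5044873548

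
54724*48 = 2626752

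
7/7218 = 7/7218 = 0.00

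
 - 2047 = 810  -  2857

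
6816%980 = 936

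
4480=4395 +85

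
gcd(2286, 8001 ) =1143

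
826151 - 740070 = 86081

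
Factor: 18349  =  59^1 * 311^1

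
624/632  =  78/79 = 0.99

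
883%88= 3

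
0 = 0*51969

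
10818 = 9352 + 1466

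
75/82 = 75/82 = 0.91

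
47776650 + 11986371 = 59763021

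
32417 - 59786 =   -  27369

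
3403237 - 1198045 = 2205192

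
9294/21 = 3098/7 = 442.57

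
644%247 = 150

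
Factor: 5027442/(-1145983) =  - 2^1*3^1*7^1 * 119701^1*1145983^( - 1)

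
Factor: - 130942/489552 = -199/744= - 2^(-3 )*3^( - 1)*31^(-1)*199^1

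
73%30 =13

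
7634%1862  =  186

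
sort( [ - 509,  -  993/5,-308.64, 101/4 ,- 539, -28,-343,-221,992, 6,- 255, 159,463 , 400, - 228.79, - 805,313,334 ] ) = [ -805,  -  539 ,  -  509, - 343, -308.64,- 255, - 228.79, - 221,-993/5,-28,  6, 101/4, 159,313, 334,400, 463, 992] 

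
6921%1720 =41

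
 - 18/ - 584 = 9/292 = 0.03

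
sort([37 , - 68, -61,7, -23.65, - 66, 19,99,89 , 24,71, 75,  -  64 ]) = [ - 68,-66, -64, - 61, - 23.65 , 7,19,  24, 37,71,75,89 , 99 ]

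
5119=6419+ - 1300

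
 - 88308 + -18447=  - 106755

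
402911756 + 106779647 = 509691403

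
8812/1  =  8812 = 8812.00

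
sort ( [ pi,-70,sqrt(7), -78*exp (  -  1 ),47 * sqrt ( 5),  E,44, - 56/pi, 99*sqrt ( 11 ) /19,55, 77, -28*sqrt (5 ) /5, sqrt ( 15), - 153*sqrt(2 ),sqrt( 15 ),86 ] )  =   [ - 153*sqrt (2 ), - 70, - 78*exp(-1) , - 56/pi, - 28*sqrt ( 5 ) /5, sqrt(7),  E, pi , sqrt(15) , sqrt( 15 ),99* sqrt( 11)/19,44, 55,77 , 86,47*sqrt(5) ] 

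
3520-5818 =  - 2298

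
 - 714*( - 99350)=70935900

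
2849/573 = 2849/573 =4.97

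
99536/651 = 99536/651 = 152.90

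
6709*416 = 2790944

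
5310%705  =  375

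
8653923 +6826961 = 15480884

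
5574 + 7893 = 13467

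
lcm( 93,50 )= 4650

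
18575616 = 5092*3648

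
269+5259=5528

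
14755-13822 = 933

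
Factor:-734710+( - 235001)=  - 969711 = -  3^1*31^1 *10427^1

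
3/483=1/161 = 0.01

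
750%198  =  156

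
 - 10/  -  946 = 5/473  =  0.01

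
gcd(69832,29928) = 9976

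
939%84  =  15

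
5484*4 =21936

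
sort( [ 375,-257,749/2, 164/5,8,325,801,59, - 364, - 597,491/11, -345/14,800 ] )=[  -  597, - 364, - 257, -345/14,8, 164/5,491/11,  59,325,  749/2,375,800, 801 ]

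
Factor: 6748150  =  2^1 * 5^2*17^2*467^1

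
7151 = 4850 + 2301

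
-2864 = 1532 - 4396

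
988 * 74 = 73112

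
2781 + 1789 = 4570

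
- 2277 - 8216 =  -10493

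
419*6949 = 2911631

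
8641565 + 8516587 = 17158152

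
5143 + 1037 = 6180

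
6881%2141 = 458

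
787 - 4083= - 3296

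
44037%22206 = 21831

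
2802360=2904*965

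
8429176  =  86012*98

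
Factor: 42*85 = 3570 = 2^1*3^1*5^1*7^1*17^1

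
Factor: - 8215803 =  - 3^3*97^1 * 3137^1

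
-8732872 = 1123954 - 9856826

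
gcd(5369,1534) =767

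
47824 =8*5978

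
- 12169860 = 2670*( - 4558) 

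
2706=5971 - 3265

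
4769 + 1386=6155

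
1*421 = 421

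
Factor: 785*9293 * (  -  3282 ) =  - 23942206410   =  - 2^1*3^1*5^1 * 157^1*547^1*9293^1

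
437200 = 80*5465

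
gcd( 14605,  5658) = 23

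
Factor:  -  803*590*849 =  - 402230730= - 2^1 * 3^1*5^1*11^1 * 59^1*73^1* 283^1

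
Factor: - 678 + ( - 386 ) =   -  2^3 * 7^1*19^1 = - 1064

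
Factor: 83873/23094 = 2^(-1)*3^( - 2)*1283^( -1)*83873^1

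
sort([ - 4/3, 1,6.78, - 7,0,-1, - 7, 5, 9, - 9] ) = [ - 9,-7, - 7, - 4/3, - 1, 0,1, 5, 6.78,9 ] 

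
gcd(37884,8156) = 4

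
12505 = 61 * 205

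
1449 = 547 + 902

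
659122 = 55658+603464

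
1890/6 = 315 =315.00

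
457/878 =457/878 = 0.52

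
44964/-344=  - 11241/86 = -130.71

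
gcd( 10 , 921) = 1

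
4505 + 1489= 5994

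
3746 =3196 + 550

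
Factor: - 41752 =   -  2^3*17^1 * 307^1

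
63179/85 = 743  +  24/85 = 743.28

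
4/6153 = 4/6153 =0.00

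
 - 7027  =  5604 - 12631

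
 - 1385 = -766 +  - 619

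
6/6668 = 3/3334= 0.00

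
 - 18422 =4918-23340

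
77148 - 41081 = 36067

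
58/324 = 29/162  =  0.18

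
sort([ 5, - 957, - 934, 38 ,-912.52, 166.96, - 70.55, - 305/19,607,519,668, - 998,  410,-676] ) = [ - 998,  -  957, - 934,-912.52, - 676,-70.55, - 305/19, 5,38, 166.96,410,519, 607,668]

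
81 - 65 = 16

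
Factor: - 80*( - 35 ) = 2800 = 2^4*5^2*7^1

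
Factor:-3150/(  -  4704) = 2^(-4)* 3^1*5^2*7^(-1) = 75/112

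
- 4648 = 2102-6750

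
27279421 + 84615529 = 111894950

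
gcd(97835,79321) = 1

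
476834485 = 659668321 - 182833836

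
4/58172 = 1/14543 = 0.00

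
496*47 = 23312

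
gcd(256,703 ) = 1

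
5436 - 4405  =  1031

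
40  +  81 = 121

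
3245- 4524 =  - 1279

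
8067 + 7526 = 15593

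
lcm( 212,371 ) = 1484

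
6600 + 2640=9240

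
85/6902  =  5/406 = 0.01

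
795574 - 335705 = 459869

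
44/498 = 22/249=   0.09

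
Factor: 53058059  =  41^1* 79^1 * 16381^1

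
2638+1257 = 3895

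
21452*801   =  17183052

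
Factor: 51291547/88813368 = 2^(  -  3)*3^( - 3)*7^(  -  1 )*151^( - 1)*389^( - 1 )*51291547^1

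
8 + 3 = 11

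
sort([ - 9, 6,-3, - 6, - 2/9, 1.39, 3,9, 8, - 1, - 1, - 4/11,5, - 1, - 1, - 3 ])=[-9, - 6, - 3, - 3, - 1,  -  1, - 1, - 1,-4/11, - 2/9,1.39, 3,5, 6, 8,9 ]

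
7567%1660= 927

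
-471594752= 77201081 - 548795833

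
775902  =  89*8718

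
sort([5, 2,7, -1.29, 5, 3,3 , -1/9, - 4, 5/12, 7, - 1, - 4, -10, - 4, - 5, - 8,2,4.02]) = [ - 10, - 8,-5 , - 4, - 4, - 4, - 1.29,-1,- 1/9  ,  5/12, 2, 2, 3, 3, 4.02,  5, 5,  7, 7] 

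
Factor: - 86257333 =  - 101^1 * 854033^1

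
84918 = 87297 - 2379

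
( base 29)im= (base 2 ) 1000100000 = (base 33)gg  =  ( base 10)544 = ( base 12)394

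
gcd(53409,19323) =57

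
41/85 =41/85=   0.48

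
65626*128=8400128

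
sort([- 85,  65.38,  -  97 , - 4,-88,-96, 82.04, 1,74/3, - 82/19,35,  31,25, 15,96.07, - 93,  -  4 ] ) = [ - 97 , - 96,- 93, - 88,-85, - 82/19,-4, -4, 1, 15,74/3, 25,31, 35, 65.38,  82.04 , 96.07]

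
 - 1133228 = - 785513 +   -  347715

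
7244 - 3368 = 3876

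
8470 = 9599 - 1129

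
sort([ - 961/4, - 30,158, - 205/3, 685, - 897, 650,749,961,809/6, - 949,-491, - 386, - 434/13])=[ - 949, - 897, - 491,-386, - 961/4,- 205/3,-434/13,-30,809/6, 158,650, 685,749,  961]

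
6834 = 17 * 402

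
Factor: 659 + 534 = 1193= 1193^1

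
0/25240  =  0 = 0.00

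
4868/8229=4868/8229   =  0.59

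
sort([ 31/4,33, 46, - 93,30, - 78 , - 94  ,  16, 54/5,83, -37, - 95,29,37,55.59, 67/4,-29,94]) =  [-95 , - 94, - 93, - 78, - 37, - 29,31/4,54/5,16,67/4,29,30,33,37,46,55.59, 83, 94]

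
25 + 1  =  26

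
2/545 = 2/545 = 0.00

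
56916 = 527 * 108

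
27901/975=27901/975 = 28.62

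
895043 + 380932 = 1275975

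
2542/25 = 101 + 17/25 = 101.68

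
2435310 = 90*27059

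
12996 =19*684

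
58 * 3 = 174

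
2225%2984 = 2225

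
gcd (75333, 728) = 1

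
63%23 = 17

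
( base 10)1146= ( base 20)2h6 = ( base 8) 2172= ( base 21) 2CC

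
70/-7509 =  - 70/7509 = - 0.01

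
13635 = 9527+4108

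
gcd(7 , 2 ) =1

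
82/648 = 41/324 = 0.13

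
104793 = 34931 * 3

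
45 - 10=35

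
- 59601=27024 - 86625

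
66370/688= 33185/344=   96.47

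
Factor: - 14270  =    -  2^1*  5^1*1427^1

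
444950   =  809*550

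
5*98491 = 492455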